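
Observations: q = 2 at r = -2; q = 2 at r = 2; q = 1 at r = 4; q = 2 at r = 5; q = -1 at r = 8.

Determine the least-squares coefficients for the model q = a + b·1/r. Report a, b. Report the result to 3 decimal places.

a = 1.234, b = -0.299

With design matrix A, AᵀA = [[5, 23/40]; [23/40, 989/1600]] and Aᵀq = [6, 21/40]ᵀ.
Eliminating b: (989/1600)·(row 1) − (23/40)·(row 2) gives (69/25)·a = (989/1600)·6 − (23/40)·(21/40) = 5451/1600, so a = 79/64.
Then b = ((21/40) − (23/40)·(79/64))/(989/1600) = -55/184.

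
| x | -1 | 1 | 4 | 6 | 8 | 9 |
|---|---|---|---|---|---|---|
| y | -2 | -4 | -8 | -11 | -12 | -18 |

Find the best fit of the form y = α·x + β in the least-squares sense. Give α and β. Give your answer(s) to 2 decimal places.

Compute the Gram sums: Σx·x = 199, Σx = 27, Σ1 = 6.
Moment sums: Σx·y = -358, Σy = -55.
AᵀA·[α, β]ᵀ = Aᵀy becomes [[199, 27]; [27, 6]]·[α, β]ᵀ = [-358, -55]ᵀ.
det = 199·6 − 27² = 465.
α = ((-358)·6 − 27·(-55))/465 = -221/155; β = (199·(-55) − 27·(-358))/465 = -1279/465.

α = -1.43, β = -2.75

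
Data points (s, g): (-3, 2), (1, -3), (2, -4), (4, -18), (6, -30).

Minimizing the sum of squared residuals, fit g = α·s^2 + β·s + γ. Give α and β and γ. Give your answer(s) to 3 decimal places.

α = -0.507, β = -2.110, γ = 0.317

With design matrix A, AᵀA = [[1650, 262, 66]; [262, 66, 10]; [66, 10, 5]] and Aᵀg = [-1369, -269, -53]ᵀ.
Inverting the 3×3 Gram matrix, [α, β, γ]ᵀ = [-12003/23656, -49903/23656, 1873/5914]ᵀ.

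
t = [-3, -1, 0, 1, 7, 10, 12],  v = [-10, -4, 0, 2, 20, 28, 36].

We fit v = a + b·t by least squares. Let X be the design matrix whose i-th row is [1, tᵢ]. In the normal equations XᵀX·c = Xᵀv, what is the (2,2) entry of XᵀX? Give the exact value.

304

Row 2 ↔ basis t, column 2 ↔ basis t, so (XᵀX)_{2,2} = Σᵢ (t)·(t) = (-3)·(-3) + (-1)·(-1) + (0)·(0) + (1)·(1) + (7)·(7) + (10)·(10) + (12)·(12) = 304.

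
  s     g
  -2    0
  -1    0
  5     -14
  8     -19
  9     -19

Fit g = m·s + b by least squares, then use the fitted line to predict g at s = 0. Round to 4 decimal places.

ĝ = -3.1770

From the data, Σs·s = 175, Σs = 19, Σ1 = 5.
Moment sums: Σs·g = -393, Σg = -52.
MᵀM·[m, b]ᵀ = Mᵀg becomes [[175, 19]; [19, 5]]·[m, b]ᵀ = [-393, -52]ᵀ.
Eliminating b: 5·(row 1) − 19·(row 2) gives 514·m = 5·(-393) − 19·(-52) = -977, so m = -977/514.
Then b = ((-52) − 19·(-977/514))/5 = -1633/514.
At s = 0: ĝ = (-977/514)·(0) + (-1633/514)·(1) = -1633/514.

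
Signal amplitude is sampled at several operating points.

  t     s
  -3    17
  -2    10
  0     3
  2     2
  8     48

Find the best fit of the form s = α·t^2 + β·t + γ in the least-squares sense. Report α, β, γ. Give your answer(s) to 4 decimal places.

Entries of MᵀM: Σt^2·t^2 = 4209, Σt^2·t = 485, Σt^2 = 81, Σt·t = 81, Σt = 5, Σ1 = 5.
Moment sums: Σt^2·s = 3273, Σt·s = 317, Σs = 80.
Normal equations: [[4209, 485, 81]; [485, 81, 5]; [81, 5, 5]]·[α, β, γ]ᵀ = [3273, 317, 80]ᵀ.
Solving the 3×3 system (Gaussian elimination) gives α = 34065/35588, β = -17526/8897, γ = 87659/35588.

α = 0.9572, β = -1.9699, γ = 2.4632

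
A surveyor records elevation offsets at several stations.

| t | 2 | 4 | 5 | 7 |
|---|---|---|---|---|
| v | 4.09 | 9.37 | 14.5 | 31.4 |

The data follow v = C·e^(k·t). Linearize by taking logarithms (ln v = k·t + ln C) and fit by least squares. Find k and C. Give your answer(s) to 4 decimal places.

k = 0.4088, C = 1.8263

Let Y = ln v. Fitting Y = k·t + ln C by least squares:
Sums: Σt = 18.0000, Σ(t)² = 94.0000, Σln v = 9.7670, Σt·ln v = 49.2655.
Normal system: [[94.0000, 18.0000]; [18.0000, 4]]·[k, ln C]ᵀ = [49.2655, 9.7670]ᵀ.
Slope k = (n·Σt·ln v − Σt·Σln v)/(n·Σ(t)² − (Σt)²) = (4·49.2655 − 18.0000·9.7670)/52.0000 = 0.40877; ln C = (Σln v − k·Σt)/n = 0.60230, so C = exp(0.60230) = 1.82632.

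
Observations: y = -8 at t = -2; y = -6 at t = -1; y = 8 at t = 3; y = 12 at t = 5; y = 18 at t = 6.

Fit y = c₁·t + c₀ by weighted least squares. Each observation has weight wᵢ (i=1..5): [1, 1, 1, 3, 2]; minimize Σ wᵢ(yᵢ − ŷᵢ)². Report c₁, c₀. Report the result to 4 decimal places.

Normal-equation sums: Σwᵢ·t·t = 161, Σwᵢ·t = 27, Σwᵢ·1 = 8.
For AᵀWy: Σwᵢ·t·y = 442, Σwᵢ·y = 66.
AᵀWA·[c₁, c₀]ᵀ = AᵀWy becomes [[161, 27]; [27, 8]]·[c₁, c₀]ᵀ = [442, 66]ᵀ.
Δ = 161·8 − 27² = 559.
c₁ = (442·8 − 27·66)/559 = 1754/559; c₀ = (161·66 − 27·442)/559 = -1308/559.

c₁ = 3.1377, c₀ = -2.3399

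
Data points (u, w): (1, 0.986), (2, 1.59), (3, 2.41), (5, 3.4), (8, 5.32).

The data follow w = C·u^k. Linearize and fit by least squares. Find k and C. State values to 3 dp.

Taking logs, ln w = k·ln u + ln C, so regress ln w on ln u.
AᵀA = [[8.6018, 5.4806]; [5.4806, 5]], rhs = [6.7331, 4.2245]ᵀ  (here Σln u = 5.4806, Σ(ln u)² = 8.6018, Σln w = 4.2245, Σln u·ln w = 6.7331).
Slope k = (n·Σln u·ln w − Σln u·Σln w)/(n·Σ(ln u)² − (Σln u)²) = (5·6.7331 − 5.4806·4.2245)/12.9714 = 0.81044; ln C = (Σln w − k·Σln u)/n = -0.04345, so C = exp(-0.04345) = 0.95748.

k = 0.810, C = 0.957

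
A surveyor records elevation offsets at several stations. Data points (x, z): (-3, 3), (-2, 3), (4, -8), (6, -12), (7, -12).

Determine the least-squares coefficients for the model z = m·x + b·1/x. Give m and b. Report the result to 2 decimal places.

m = -1.90, b = 2.73

Normal-equation sums: Σx·x = 114, Σx·1/x = 5, Σ1/x·1/x = 3329/7056.
Moment sums: Σx·z = -203, Σ1/x·z = -115/14.
MᵀM·[m, b]ᵀ = Mᵀz becomes [[114, 5]; [5, 3329/7056]]·[m, b]ᵀ = [-203, -115/14]ᵀ.
Determinant 114·(3329/7056) − 5² = 33851/1176.
m = ((-203)·(3329/7056) − 5·(-115/14))/(33851/1176) = -385987/203106; b = (114·(-115/14) − 5·(-203))/(33851/1176) = 92400/33851.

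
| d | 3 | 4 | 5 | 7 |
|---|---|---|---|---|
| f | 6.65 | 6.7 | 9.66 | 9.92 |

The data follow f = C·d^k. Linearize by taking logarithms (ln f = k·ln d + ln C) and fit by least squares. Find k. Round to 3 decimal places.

Linearized form: ln f = k·ln d + ln C. From the 4 transformed points,
XᵀX = [[9.5056, 6.0403]; [6.0403, 4]], rhs = [12.8335, 8.3593]ᵀ  (here Σln d = 6.0403, Σ(ln d)² = 9.5056, Σln f = 8.3593, Σln d·ln f = 12.8335).
Slope k = (n·Σln d·ln f − Σln d·Σln f)/(n·Σ(ln d)² − (Σln d)²) = (4·12.8335 − 6.0403·8.3593)/1.5378 = 0.54751; ln C = (Σln f − k·Σln d)/n = 1.26305.

k = 0.548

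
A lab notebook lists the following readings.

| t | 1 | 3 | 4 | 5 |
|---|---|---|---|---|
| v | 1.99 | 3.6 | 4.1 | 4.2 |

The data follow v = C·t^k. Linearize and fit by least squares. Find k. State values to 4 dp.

With ln vᵢ as the transformed response and ln tᵢ as the regressor:
Over the data: Σln t = 4.0943, Σ(ln t)² = 5.7191, Σln v = 4.8151, Σln t·ln v = 5.6730.
Normal system: [[5.7191, 4.0943]; [4.0943, 4]]·[k, ln C]ᵀ = [5.6730, 4.8151]ᵀ.
Δ = 5.7191·4 − (4.0943)² = 6.1125; k = (5.6730·4 − 4.0943·4.8151)/6.1125 = 0.48704, ln C = (5.7191·4.8151 − 4.0943·5.6730)/6.1125 = 0.70526.

k = 0.4870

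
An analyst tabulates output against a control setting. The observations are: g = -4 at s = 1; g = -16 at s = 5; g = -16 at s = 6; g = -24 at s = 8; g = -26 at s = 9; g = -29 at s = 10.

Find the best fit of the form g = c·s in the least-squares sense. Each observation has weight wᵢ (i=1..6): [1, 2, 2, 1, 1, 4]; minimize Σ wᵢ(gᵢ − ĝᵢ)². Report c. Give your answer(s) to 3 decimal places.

c = -2.907

From the data, Σwᵢ·s·s = 668.
Right-hand side: Σwᵢ·s·g = -1942.
Normal equations: [[668]]·[c]ᵀ = [-1942]ᵀ.
c = (-1942)/668 = -2.90719.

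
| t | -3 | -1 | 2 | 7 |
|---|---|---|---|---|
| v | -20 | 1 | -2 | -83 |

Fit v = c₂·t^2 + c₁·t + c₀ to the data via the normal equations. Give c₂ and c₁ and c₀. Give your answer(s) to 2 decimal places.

Forming XᵀX = [[2499, 323, 63]; [323, 63, 5]; [63, 5, 4]] and Xᵀv = [-4254, -526, -104]ᵀ gives XᵀX·[c₂, c₁, c₀]ᵀ = Xᵀv.
Solving the 3×3 system (Gaussian elimination) gives c₂ = -10347/5170, c₁ = 8457/5170, c₀ = 817/235.

c₂ = -2.00, c₁ = 1.64, c₀ = 3.48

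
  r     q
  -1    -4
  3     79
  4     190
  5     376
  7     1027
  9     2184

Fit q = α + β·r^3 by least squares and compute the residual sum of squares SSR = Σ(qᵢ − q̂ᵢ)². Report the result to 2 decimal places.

SSR = 6.97

From the data, Σ1 = 6, Σr^3 = 1287, Σr^3·r^3 = 669541.
And Σq = 3852, Σr^3·q = 2005694.
MᵀM·[α, β]ᵀ = Mᵀq becomes [[6, 1287]; [1287, 669541]]·[α, β]ᵀ = [3852, 2005694]ᵀ.
Determinant 6·669541 − 1287² = 2360877.
α = (3852·669541 − 1287·2005694)/2360877 = -752082/786959; β = (6·2005694 − 1287·3852)/2360877 = 2358880/786959.
Residuals: -36874/786959, -767917/786959, -694028/786959, 1788666/786959, -136865/786959, -152982/786959; SSR = 5482106/786959.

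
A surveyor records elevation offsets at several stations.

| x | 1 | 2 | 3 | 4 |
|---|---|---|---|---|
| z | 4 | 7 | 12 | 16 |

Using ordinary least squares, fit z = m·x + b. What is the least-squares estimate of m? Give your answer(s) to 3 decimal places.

m = 4.100

Compute the Gram sums: Σx·x = 30, Σx = 10, Σ1 = 4.
And Σx·z = 118, Σz = 39.
Normal equations: [[30, 10]; [10, 4]]·[m, b]ᵀ = [118, 39]ᵀ.
det = 30·4 − 10² = 20.
m = (118·4 − 10·39)/20 = 41/10; b = (30·39 − 10·118)/20 = -1/2.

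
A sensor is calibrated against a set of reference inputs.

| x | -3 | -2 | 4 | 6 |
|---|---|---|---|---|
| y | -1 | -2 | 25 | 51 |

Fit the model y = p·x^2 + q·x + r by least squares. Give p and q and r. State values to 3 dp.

With design matrix M, MᵀM = [[1649, 245, 65]; [245, 65, 5]; [65, 5, 4]] and Mᵀy = [2219, 413, 73]ᵀ.
Inverting the 3×3 Gram matrix, [p, q, r]ᵀ = [355/356, 4801/1780, -118/89]ᵀ.

p = 0.997, q = 2.697, r = -1.326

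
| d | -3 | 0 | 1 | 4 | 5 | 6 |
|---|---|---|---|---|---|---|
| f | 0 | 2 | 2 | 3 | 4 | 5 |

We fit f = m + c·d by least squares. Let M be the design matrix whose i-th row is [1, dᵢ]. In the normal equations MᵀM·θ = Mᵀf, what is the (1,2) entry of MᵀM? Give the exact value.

Row 1 ↔ basis 1, column 2 ↔ basis d, so (MᵀM)_{1,2} = Σᵢ d = (1)·(-3) + (1)·(0) + (1)·(1) + (1)·(4) + (1)·(5) + (1)·(6) = 13.

13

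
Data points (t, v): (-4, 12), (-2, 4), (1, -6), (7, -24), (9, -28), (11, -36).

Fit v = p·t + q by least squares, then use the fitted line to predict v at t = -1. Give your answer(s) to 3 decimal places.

Entries of MᵀM: Σt·t = 272, Σt = 22, Σ1 = 6.
Moment sums: Σt·v = -878, Σv = -78.
Determinant 272·6 − 22² = 1148.
p = ((-878)·6 − 22·(-78))/1148 = -888/287; q = (272·(-78) − 22·(-878))/1148 = -475/287.
At t = -1: v̂ = (-888/287)·(-1) + (-475/287)·(1) = 59/41.

v̂ = 1.439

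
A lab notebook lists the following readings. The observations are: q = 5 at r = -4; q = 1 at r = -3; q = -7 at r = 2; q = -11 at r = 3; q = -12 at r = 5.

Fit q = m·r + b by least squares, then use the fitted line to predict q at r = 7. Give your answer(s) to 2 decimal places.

The normal system AᵀA·[m, b]ᵀ = Aᵀq is [[63, 3]; [3, 5]]·[m, b]ᵀ = [-130, -24]ᵀ.
Δ = 63·5 − 3² = 306.
m = ((-130)·5 − 3·(-24))/306 = -17/9; b = (63·(-24) − 3·(-130))/306 = -11/3.
At r = 7: q̂ = (-17/9)·(7) + (-11/3)·(1) = -152/9.

q̂ = -16.89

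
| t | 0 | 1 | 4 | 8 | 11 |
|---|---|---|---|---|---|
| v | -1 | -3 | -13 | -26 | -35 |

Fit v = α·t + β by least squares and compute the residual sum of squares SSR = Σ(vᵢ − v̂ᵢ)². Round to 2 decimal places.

XᵀX·[α, β]ᵀ = Xᵀv reads: 202·α + 24·β = -648;  24·α + 5·β = -78.
Δ = 202·5 − 24² = 434.
α = ((-648)·5 − 24·(-78))/434 = -684/217; β = (202·(-78) − 24·(-648))/434 = -102/217.
Residuals: -115/217, 135/217, 17/217, -68/217, 1/7; SSR = 172/217.

SSR = 0.79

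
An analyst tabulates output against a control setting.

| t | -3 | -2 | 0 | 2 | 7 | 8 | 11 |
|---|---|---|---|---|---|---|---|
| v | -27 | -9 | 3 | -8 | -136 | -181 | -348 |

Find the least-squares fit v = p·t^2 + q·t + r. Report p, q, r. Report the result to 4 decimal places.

Entries of XᵀX: Σt^2·t^2 = 21251, Σt^2·t = 2159, Σt^2 = 251, Σt·t = 251, Σt = 23, Σ1 = 7.
For Xᵀv: Σt^2·v = -60667, Σt·v = -6145, Σv = -706.
Solving the 3×3 system (Gaussian elimination) gives p = -320163/107576, q = 89381/107576, r = 168321/53788.

p = -2.9762, q = 0.8309, r = 3.1293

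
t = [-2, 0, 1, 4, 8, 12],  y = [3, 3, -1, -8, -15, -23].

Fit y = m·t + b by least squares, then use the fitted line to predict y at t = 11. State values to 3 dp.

ŷ = -20.972

With design matrix A, AᵀA = [[229, 23]; [23, 6]] and Aᵀy = [-435, -41]ᵀ.
det = 229·6 − 23² = 845.
m = ((-435)·6 − 23·(-41))/845 = -1667/845; b = (229·(-41) − 23·(-435))/845 = 616/845.
At t = 11: ŷ = (-1667/845)·(11) + (616/845)·(1) = -17721/845.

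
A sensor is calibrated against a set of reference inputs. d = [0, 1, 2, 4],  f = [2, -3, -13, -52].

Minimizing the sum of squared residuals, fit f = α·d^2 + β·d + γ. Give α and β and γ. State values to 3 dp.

α = -2.955, β = -1.645, γ = 1.891

Normal-equation sums: Σd^2·d^2 = 273, Σd^2·d = 73, Σd^2 = 21, Σd·d = 21, Σd = 7, Σ1 = 4.
And Σd^2·f = -887, Σd·f = -237, Σf = -66.
AᵀA·[α, β, γ]ᵀ = Aᵀf becomes [[273, 73, 21]; [73, 21, 7]; [21, 7, 4]]·[α, β, γ]ᵀ = [-887, -237, -66]ᵀ.
Row-reducing yields α = -65/22, β = -181/110, γ = 104/55.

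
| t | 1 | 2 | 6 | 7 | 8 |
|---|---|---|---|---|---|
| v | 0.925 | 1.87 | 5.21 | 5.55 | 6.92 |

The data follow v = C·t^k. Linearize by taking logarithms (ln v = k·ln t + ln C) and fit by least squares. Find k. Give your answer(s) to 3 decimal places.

k = 0.943

With ln vᵢ as the transformed response and ln tᵢ as the regressor:
Σln t = 6.5103, Σ(ln t)² = 11.8015, Σln v = 5.8468, Σln t·ln v = 10.7487.
Equations: 11.8015·k + 6.5103·ln C = 10.7487;  6.5103·k + 5·ln C = 5.8468.
Slope k = (n·Σln t·ln v − Σln t·Σln v)/(n·Σ(ln t)² − (Σln t)²) = (5·10.7487 − 6.5103·5.8468)/16.6240 = 0.94319; ln C = (Σln v − k·Σln t)/n = -0.05872.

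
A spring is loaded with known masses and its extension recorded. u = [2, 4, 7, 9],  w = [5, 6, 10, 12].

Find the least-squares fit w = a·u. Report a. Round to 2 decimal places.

a = 1.41

From the data, Σu·u = 150.
Moment sums: Σu·w = 212.
Normal equations: [[150]]·[a]ᵀ = [212]ᵀ.
a = 212/150 = 1.41333.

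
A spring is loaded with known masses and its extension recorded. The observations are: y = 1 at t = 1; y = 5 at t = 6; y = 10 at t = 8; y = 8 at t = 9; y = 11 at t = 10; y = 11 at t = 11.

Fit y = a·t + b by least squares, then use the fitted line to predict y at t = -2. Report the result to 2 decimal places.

Normal-equation sums: Σt·t = 403, Σt = 45, Σ1 = 6.
Moment sums: Σt·y = 414, Σy = 46.
Δ = 403·6 − 45² = 393.
a = (414·6 − 45·46)/393 = 138/131; b = (403·46 − 45·414)/393 = -92/393.
At t = -2: ŷ = (138/131)·(-2) + (-92/393)·(1) = -920/393.

ŷ = -2.34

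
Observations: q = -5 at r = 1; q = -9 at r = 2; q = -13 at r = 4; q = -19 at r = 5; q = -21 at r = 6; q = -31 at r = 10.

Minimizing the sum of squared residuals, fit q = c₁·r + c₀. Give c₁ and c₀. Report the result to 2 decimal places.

c₁ = -2.90, c₀ = -2.82

The normal equations are: 182·c₁ + 28·c₀ = -606;  28·c₁ + 6·c₀ = -98.
(Σr·r = 182, Σr = 28, Σ1 = 6, Σr·q = -606, Σq = -98.)
Eliminating c₀: 6·(row 1) − 28·(row 2) gives 308·c₁ = 6·(-606) − 28·(-98) = -892, so c₁ = -223/77.
Then c₀ = ((-98) − 28·(-223/77))/6 = -31/11.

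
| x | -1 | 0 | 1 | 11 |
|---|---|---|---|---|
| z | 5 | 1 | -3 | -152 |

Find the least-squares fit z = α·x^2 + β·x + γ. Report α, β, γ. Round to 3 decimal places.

α = -0.903, β = -4.028, γ = 1.600

MᵀM·[α, β, γ]ᵀ = Mᵀz reads: 14643·α + 1331·β + 123·γ = -18390;  1331·α + 123·β + 11·γ = -1680;  123·α + 11·β + 4·γ = -149.
(Σx^2·x^2 = 14643, Σx^2·x = 1331, Σx^2 = 123, Σx·x = 123, Σx = 11, Σ1 = 4, Σx^2·z = -18390, Σx·z = -1680, Σz = -149.)
Inverting the 3×3 Gram matrix, [α, β, γ]ᵀ = [-39349/43564, -175455/43564, 17431/10891]ᵀ.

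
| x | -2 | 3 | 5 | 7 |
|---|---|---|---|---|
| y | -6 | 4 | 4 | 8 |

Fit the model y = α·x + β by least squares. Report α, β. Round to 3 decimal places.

Entries of AᵀA: Σx·x = 87, Σx = 13, Σ1 = 4.
Right-hand side: Σx·y = 100, Σy = 10.
Δ = 87·4 − 13² = 179.
α = (100·4 − 13·10)/179 = 270/179; β = (87·10 − 13·100)/179 = -430/179.

α = 1.508, β = -2.402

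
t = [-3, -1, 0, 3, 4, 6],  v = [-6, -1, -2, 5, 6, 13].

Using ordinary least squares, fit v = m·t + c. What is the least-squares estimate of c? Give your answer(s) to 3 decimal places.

From the data, Σt·t = 71, Σt = 9, Σ1 = 6.
Right-hand side: Σt·v = 136, Σv = 15.
Δ = 71·6 − 9² = 345.
m = (136·6 − 9·15)/345 = 227/115; c = (71·15 − 9·136)/345 = -53/115.

c = -0.461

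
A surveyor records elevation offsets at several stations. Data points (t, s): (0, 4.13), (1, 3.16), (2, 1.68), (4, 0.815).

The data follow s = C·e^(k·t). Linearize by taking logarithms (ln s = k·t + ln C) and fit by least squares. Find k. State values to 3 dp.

k = -0.420

Let Y = ln s. Fitting Y = k·t + ln C by least squares:
Σt = 7.0000, Σ(t)² = 21.0000, Σln s = 2.8831, Σt·ln s = 1.3699.
Equations: 21.0000·k + 7.0000·ln C = 1.3699;  7.0000·k + 4·ln C = 2.8831.
Solving (det = 35.0000): k = -0.42006, ln C = 1.45587.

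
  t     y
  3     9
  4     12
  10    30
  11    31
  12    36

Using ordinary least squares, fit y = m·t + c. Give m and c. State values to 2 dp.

m = 2.91, c = 0.29

Setting ∂/∂m … = 0 gives: 390·m + 40·c = 1148;  40·m + 5·c = 118.
(Σt·t = 390, Σt = 40, Σ1 = 5, Σt·y = 1148, Σy = 118.)
Δ = 390·5 − 40² = 350.
m = (1148·5 − 40·118)/350 = 102/35; c = (390·118 − 40·1148)/350 = 2/7.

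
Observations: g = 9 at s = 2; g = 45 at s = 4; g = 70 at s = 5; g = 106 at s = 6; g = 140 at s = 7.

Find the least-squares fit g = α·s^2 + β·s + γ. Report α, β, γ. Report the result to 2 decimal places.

Entries of MᵀM: Σs^2·s^2 = 4594, Σs^2·s = 756, Σs^2 = 130, Σs·s = 130, Σs = 24, Σ1 = 5.
Right-hand side: Σs^2·g = 13182, Σs·g = 2164, Σg = 370.
Inverting the 3×3 Gram matrix, [α, β, γ]ᵀ = [1877/679, 1060/679, -3644/679]ᵀ.

α = 2.76, β = 1.56, γ = -5.37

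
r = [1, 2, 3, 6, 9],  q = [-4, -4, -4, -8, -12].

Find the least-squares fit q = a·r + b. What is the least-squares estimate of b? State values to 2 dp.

Normal-equation sums: Σr·r = 131, Σr = 21, Σ1 = 5.
Right-hand side: Σr·q = -180, Σq = -32.
AᵀA·[a, b]ᵀ = Aᵀq becomes [[131, 21]; [21, 5]]·[a, b]ᵀ = [-180, -32]ᵀ.
det = 131·5 − 21² = 214.
a = ((-180)·5 − 21·(-32))/214 = -114/107; b = (131·(-32) − 21·(-180))/214 = -206/107.

b = -1.93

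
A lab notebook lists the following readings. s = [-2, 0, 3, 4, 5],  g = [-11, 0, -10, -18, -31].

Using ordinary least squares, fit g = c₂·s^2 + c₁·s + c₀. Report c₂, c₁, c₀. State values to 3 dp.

c₂ = -1.605, c₁ = 1.926, c₀ = -0.519

With design matrix A, AᵀA = [[978, 208, 54]; [208, 54, 10]; [54, 10, 5]] and Aᵀg = [-1197, -235, -70]ᵀ.
Row-reducing yields c₂ = -13735/8558, c₁ = 16485/8558, c₀ = -202/389.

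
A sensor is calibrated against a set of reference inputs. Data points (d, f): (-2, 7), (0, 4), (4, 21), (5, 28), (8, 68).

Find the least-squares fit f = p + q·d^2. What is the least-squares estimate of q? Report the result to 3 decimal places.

q = 1.003

Sums needed: Σ1 = 5, Σd^2 = 109, Σd^2·d^2 = 4993.
Right-hand side: Σf = 128, Σd^2·f = 5416.
AᵀA·[p, q]ᵀ = Aᵀf becomes [[5, 109]; [109, 4993]]·[p, q]ᵀ = [128, 5416]ᵀ.
Eliminating q: 4993·(row 1) − 109·(row 2) gives 13084·p = 4993·128 − 109·5416 = 48760, so p = 12190/3271.
Then q = (5416 − 109·(12190/3271))/4993 = 3282/3271.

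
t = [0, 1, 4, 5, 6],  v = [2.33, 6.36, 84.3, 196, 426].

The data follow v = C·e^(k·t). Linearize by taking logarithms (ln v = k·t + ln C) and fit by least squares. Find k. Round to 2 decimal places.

With ln vᵢ as the transformed response and tᵢ as the regressor:
Σt = 16.0000, Σ(t)² = 78.0000, Σln v = 18.4628, Σt·ln v = 82.3048.
Equations: 78.0000·k + 16.0000·ln C = 82.3048;  16.0000·k + 5·ln C = 18.4628.
Δ = 78.0000·5 − (16.0000)² = 134.0000; k = (82.3048·5 − 16.0000·18.4628)/134.0000 = 0.86656, ln C = (78.0000·18.4628 − 16.0000·82.3048)/134.0000 = 0.91959.

k = 0.87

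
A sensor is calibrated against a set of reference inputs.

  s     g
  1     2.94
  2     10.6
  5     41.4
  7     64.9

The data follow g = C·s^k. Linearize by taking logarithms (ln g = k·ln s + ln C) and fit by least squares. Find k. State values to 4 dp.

k = 1.5818

Let Y = ln g. Fitting Y = k·ln s + ln C by least squares:
AᵀA = [[6.8573, 4.2485]; [4.2485, 4]], rhs = [15.7488, 11.3354]ᵀ  (here Σln s = 4.2485, Σ(ln s)² = 6.8573, Σln g = 11.3354, Σln s·ln g = 15.7488).
Solving (det = 9.3795): k = 1.58183, ln C = 1.15375.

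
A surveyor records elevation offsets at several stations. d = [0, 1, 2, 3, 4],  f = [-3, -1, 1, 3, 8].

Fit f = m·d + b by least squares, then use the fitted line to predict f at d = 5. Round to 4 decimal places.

The normal equations are: 30·m + 10·b = 42;  10·m + 5·b = 8.
(Σd·d = 30, Σd = 10, Σ1 = 5, Σd·f = 42, Σf = 8.)
det = 30·5 − 10² = 50.
m = (42·5 − 10·8)/50 = 13/5; b = (30·8 − 10·42)/50 = -18/5.
At d = 5: f̂ = (13/5)·(5) + (-18/5)·(1) = 47/5.

f̂ = 9.4000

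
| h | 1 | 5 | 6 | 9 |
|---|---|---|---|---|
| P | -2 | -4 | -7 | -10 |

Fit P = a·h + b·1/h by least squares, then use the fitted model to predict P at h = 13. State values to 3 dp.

P̂ = -13.772

Sums needed: Σh·h = 143, Σh·1/h = 4, Σ1/h·1/h = 8749/8100.
Moment sums: Σh·P = -154, Σ1/h·P = -457/90.
Δ = 143·(8749/8100) − 4² = 1121507/8100.
a = ((-154)·(8749/8100) − 4·(-457/90))/(1121507/8100) = -69578/65971; b = (143·(-457/90) − 4·(-154))/(1121507/8100) = -52470/65971.
At h = 13: P̂ = (-69578/65971)·(13) + (-52470/65971)·(1/13) = -11811152/857623.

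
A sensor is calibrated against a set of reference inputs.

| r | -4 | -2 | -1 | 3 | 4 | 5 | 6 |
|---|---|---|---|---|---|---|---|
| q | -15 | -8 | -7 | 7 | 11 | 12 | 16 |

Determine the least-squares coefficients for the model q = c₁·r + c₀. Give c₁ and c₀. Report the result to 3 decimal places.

Forming XᵀX = [[107, 11]; [11, 7]] and Xᵀq = [304, 16]ᵀ gives XᵀX·[c₁, c₀]ᵀ = Xᵀq.
det = 107·7 − 11² = 628.
c₁ = (304·7 − 11·16)/628 = 488/157; c₀ = (107·16 − 11·304)/628 = -408/157.

c₁ = 3.108, c₀ = -2.599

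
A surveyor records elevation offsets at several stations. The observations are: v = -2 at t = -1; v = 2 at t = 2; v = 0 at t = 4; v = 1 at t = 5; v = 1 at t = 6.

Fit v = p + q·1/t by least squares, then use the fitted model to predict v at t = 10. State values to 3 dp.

v̂ = 0.585

Entries of AᵀA: Σ1 = 5, Σ1/t = 7/60, Σ1/t·1/t = 4969/3600.
For Aᵀv: Σv = 2, Σ1/t·v = 101/30.
So AᵀA·[p, q]ᵀ = Aᵀv: [[5, 7/60]; [7/60, 4969/3600]]·[p, q]ᵀ = [2, 101/30]ᵀ.
Δ = 5·(4969/3600) − (7/60)² = 6199/900.
p = (2·(4969/3600) − (7/60)·(101/30))/(6199/900) = 2131/6199; q = (5·(101/30) − (7/60)·2)/(6199/900) = 14940/6199.
At t = 10: v̂ = (2131/6199)·(1) + (14940/6199)·(1/10) = 3625/6199.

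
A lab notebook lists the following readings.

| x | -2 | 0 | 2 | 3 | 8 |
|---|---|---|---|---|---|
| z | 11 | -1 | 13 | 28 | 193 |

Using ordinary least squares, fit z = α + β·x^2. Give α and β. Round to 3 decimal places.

α = -0.118, β = 3.020

Setting ∂/∂α … = 0 gives: 5·α + 81·β = 244;  81·α + 4209·β = 12700.
(Σ1 = 5, Σx^2 = 81, Σx^2·x^2 = 4209, Σz = 244, Σx^2·z = 12700.)
Eliminating β: 4209·(row 1) − 81·(row 2) gives 14484·α = 4209·244 − 81·12700 = -1704, so α = -2/17.
Then β = (12700 − 81·(-2/17))/4209 = 154/51.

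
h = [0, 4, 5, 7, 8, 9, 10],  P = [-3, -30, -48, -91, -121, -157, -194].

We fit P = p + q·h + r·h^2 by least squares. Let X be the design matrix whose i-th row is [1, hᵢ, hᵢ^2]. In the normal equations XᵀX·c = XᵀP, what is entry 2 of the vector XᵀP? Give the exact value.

Entry 2 ↔ basis h, so (XᵀP)_{2} = Σᵢ (h)·Pᵢ = (0)·(-3) + (4)·(-30) + (5)·(-48) + (7)·(-91) + (8)·(-121) + (9)·(-157) + (10)·(-194) = -5318.

-5318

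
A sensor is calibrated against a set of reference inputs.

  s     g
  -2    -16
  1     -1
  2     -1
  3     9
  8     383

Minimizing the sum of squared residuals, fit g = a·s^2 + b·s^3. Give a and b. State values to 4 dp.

a = -2.0411, b = 1.0032

Compute the Gram sums: Σs^2·s^2 = 4210, Σs^2·s^3 = 33012, Σs^3·s^3 = 263002.
And Σs^2·g = 24524, Σs^3·g = 196458.
Determinant 4210·263002 − 33012² = 17446276.
a = (24524·263002 − 33012·196458)/17446276 = -8902612/4361569; b = (4210·196458 − 33012·24524)/17446276 = 4375473/4361569.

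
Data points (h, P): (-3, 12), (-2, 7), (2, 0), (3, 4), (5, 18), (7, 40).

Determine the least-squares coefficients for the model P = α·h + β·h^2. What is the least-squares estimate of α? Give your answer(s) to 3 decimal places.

α = -1.353

Entries of AᵀA: Σh·h = 100, Σh·h^2 = 468, Σh^2·h^2 = 3220.
And Σh·P = 332, Σh^2·P = 2582.
Normal equations: [[100, 468]; [468, 3220]]·[α, β]ᵀ = [332, 2582]ᵀ.
Eliminating β: 3220·(row 1) − 468·(row 2) gives 102976·α = 3220·332 − 468·2582 = -139336, so α = -17417/12872.
Then β = (2582 − 468·(-17417/12872))/3220 = 12853/12872.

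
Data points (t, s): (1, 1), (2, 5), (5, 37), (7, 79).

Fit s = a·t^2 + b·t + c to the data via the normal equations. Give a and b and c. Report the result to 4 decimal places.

a = 1.9605, b = -2.7627, c = 2.1412

From the data, Σt^2·t^2 = 3043, Σt^2·t = 477, Σt^2 = 79, Σt·t = 79, Σt = 15, Σ1 = 4.
Right-hand side: Σt^2·s = 4817, Σt·s = 749, Σs = 122.
Normal equations: [[3043, 477, 79]; [477, 79, 15]; [79, 15, 4]]·[a, b, c]ᵀ = [4817, 749, 122]ᵀ.
Inverting the 3×3 Gram matrix, [a, b, c]ᵀ = [347/177, -163/59, 379/177]ᵀ.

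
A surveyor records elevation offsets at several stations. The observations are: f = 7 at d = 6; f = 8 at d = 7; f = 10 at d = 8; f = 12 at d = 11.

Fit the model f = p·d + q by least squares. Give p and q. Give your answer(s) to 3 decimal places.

p = 1.000, q = 1.250

Sums needed: Σd·d = 270, Σd = 32, Σ1 = 4.
And Σd·f = 310, Σf = 37.
Δ = 270·4 − 32² = 56.
p = (310·4 − 32·37)/56 = 1; q = (270·37 − 32·310)/56 = 5/4.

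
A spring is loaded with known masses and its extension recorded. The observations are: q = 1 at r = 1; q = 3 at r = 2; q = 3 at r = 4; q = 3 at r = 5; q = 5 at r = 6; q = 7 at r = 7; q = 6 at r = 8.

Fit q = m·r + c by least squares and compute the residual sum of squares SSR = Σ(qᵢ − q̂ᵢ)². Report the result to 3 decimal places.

SSR = 4.670

Forming AᵀA = [[195, 33]; [33, 7]] and Aᵀq = [161, 28]ᵀ gives AᵀA·[m, c]ᵀ = Aᵀq.
Δ = 195·7 − 33² = 276.
m = (161·7 − 33·28)/276 = 203/276; c = (195·28 − 33·161)/276 = 49/92.
Residuals: -37/138, 275/276, -131/276, -167/138, 5/92, 91/69, -5/12; SSR = 1289/276.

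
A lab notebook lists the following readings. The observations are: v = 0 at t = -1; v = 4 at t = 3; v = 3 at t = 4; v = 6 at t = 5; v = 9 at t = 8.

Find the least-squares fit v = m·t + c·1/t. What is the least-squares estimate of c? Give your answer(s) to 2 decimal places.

The normal system MᵀM·[m, c]ᵀ = Mᵀv is [[115, 5]; [5, 17701/14400]]·[m, c]ᵀ = [126, 529/120]ᵀ.
Eliminating c: (17701/14400)·(row 1) − 5·(row 2) gives (335123/2880)·m = (17701/14400)·126 − 5·(529/120) = 318821/2400, so m = 1912926/1675615.
Then c = ((529/120) − 5·(1912926/1675615))/(17701/14400) = -354360/335123.

c = -1.06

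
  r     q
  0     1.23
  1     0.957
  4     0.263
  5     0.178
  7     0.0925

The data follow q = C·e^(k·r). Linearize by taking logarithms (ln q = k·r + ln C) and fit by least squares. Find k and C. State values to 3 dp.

Linearized form: ln q = k·r + ln C. From the 5 transformed points,
Σr = 17.0000, Σ(r)² = 91.0000, Σln q = -5.2791, Σr·ln q = -30.6800.
Equations: 91.0000·k + 17.0000·ln C = -30.6800;  17.0000·k + 5·ln C = -5.2791.
Slope k = (n·Σr·ln q − Σr·Σln q)/(n·Σ(r)² − (Σr)²) = (5·-30.6800 − 17.0000·-5.2791)/166.0000 = -0.38347; ln C = (Σln q − k·Σr)/n = 0.24799, so C = exp(0.24799) = 1.28145.

k = -0.383, C = 1.281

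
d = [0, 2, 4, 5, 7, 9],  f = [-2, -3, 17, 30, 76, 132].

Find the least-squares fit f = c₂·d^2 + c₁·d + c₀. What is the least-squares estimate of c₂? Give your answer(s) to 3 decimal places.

c₂ = 2.068

Sums needed: Σd^2·d^2 = 9859, Σd^2·d = 1269, Σd^2 = 175, Σd·d = 175, Σd = 27, Σ1 = 6.
For Aᵀf: Σd^2·f = 15426, Σd·f = 1932, Σf = 250.
Normal equations: [[9859, 1269, 175]; [1269, 175, 27]; [175, 27, 6]]·[c₂, c₁, c₀]ᵀ = [15426, 1932, 250]ᵀ.
Row-reducing yields c₂ = 1307/632, c₁ = -238593/67624, c₀ = -93797/33812.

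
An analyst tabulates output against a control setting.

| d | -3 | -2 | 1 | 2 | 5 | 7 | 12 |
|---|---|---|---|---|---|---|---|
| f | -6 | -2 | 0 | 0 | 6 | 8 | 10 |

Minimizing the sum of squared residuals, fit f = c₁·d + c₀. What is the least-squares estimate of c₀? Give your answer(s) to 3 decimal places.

c₀ = -1.062

Forming XᵀX = [[236, 22]; [22, 7]] and Xᵀf = [228, 16]ᵀ gives XᵀX·[c₁, c₀]ᵀ = Xᵀf.
det = 236·7 − 22² = 1168.
c₁ = (228·7 − 22·16)/1168 = 311/292; c₀ = (236·16 − 22·228)/1168 = -155/146.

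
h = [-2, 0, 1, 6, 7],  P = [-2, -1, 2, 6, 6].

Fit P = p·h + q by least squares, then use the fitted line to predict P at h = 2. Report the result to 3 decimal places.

With design matrix M, MᵀM = [[90, 12]; [12, 5]] and MᵀP = [84, 11]ᵀ.
Δ = 90·5 − 12² = 306.
p = (84·5 − 12·11)/306 = 16/17; q = (90·11 − 12·84)/306 = -1/17.
At h = 2: P̂ = (16/17)·(2) + (-1/17)·(1) = 31/17.

P̂ = 1.824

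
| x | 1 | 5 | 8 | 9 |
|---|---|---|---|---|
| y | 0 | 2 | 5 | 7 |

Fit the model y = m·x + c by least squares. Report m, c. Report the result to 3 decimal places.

AᵀA·[m, c]ᵀ = Aᵀy reads: 171·m + 23·c = 113;  23·m + 4·c = 14.
Δ = 171·4 − 23² = 155.
m = (113·4 − 23·14)/155 = 26/31; c = (171·14 − 23·113)/155 = -41/31.

m = 0.839, c = -1.323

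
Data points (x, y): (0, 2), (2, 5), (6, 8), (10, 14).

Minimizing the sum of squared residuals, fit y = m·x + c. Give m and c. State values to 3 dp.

Forming MᵀM = [[140, 18]; [18, 4]] and Mᵀy = [198, 29]ᵀ gives MᵀM·[m, c]ᵀ = Mᵀy.
Eliminating c: 4·(row 1) − 18·(row 2) gives 236·m = 4·198 − 18·29 = 270, so m = 135/118.
Then c = (29 − 18·(135/118))/4 = 124/59.

m = 1.144, c = 2.102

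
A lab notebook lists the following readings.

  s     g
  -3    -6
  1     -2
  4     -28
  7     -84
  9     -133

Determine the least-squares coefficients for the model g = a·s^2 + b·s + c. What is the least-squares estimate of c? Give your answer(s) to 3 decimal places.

Sums needed: Σs^2·s^2 = 9300, Σs^2·s = 1110, Σs^2 = 156, Σs·s = 156, Σs = 18, Σ1 = 5.
Right-hand side: Σs^2·g = -15393, Σs·g = -1881, Σg = -253.
So MᵀM·[a, b, c]ᵀ = Mᵀg: [[9300, 1110, 156]; [1110, 156, 18]; [156, 18, 5]]·[a, b, c]ᵀ = [-15393, -1881, -253]ᵀ.
Solving the 3×3 system (Gaussian elimination) gives a = -42191/28758, b = -52231/28758, c = 8206/4793.

c = 1.712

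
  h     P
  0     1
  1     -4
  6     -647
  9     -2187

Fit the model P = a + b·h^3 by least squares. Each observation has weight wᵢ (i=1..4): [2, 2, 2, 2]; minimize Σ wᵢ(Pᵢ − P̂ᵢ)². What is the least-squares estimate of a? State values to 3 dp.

Normal-equation sums: Σwᵢ·1 = 8, Σwᵢ·h^3 = 1892, Σwᵢ·h^3·h^3 = 1156196.
And Σwᵢ·P = -5674, Σwᵢ·h^3·P = -3468158.
So AᵀWA·[a, b]ᵀ = AᵀWP: [[8, 1892]; [1892, 1156196]]·[a, b]ᵀ = [-5674, -3468158]ᵀ.
Determinant 8·1156196 − 1892² = 5669904.
a = ((-5674)·1156196 − 1892·(-3468158))/5669904 = 93677/354369; b = (8·(-3468158) − 1892·(-5674))/5669904 = -2126257/708738.

a = 0.264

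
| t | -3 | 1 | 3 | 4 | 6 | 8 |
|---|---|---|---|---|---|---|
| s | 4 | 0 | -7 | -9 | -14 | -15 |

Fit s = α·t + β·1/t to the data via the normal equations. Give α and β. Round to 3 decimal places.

Forming MᵀM = [[135, 6]; [6, 85/64]] and Mᵀs = [-273, -81/8]ᵀ gives MᵀM·[α, β]ᵀ = Mᵀs.
det = 135·(85/64) − 6² = 9171/64.
α = ((-273)·(85/64) − 6·(-81/8))/(9171/64) = -6439/3057; β = (135·(-81/8) − 6·(-273))/(9171/64) = 1928/1019.

α = -2.106, β = 1.892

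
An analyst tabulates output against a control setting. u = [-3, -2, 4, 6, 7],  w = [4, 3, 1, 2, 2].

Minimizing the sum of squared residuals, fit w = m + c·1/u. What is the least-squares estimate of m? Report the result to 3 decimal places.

m = 2.243

From the data, Σ1 = 5, Σ1/u = -23/84, Σ1/u·1/u = 3329/7056.
Right-hand side: Σw = 12, Σ1/u·w = -55/28.
So XᵀX·[m, c]ᵀ = Xᵀw: [[5, -23/84]; [-23/84, 3329/7056]]·[m, c]ᵀ = [12, -55/28]ᵀ.
det = 5·(3329/7056) − (-23/84)² = 1343/588.
m = (12·(3329/7056) − (-23/84)·(-55/28))/(1343/588) = 12051/5372; c = (5·(-55/28) − (-23/84)·12)/(1343/588) = -3843/1343.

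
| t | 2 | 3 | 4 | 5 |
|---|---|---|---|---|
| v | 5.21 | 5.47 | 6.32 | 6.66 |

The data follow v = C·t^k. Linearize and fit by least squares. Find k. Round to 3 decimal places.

k = 0.284

Let Y = ln v. Fitting Y = k·ln t + ln C by least squares:
Σln t = 4.7875, Σ(ln t)² = 6.1995, Σln v = 7.0897, Σln t·ln v = 8.6186.
Equations: 6.1995·k + 4.7875·ln C = 8.6186;  4.7875·k + 4·ln C = 7.0897.
Δ = 6.1995·4 − (4.7875)² = 1.8779; k = (8.6186·4 − 4.7875·7.0897)/1.8779 = 0.28350, ln C = (6.1995·7.0897 − 4.7875·8.6186)/1.8779 = 1.43311.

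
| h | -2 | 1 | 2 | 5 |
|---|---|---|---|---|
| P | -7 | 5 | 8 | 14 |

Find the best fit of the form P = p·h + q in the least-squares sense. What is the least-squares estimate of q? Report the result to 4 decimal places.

q = 0.5000

With design matrix X, XᵀX = [[34, 6]; [6, 4]] and XᵀP = [105, 20]ᵀ.
Δ = 34·4 − 6² = 100.
p = (105·4 − 6·20)/100 = 3; q = (34·20 − 6·105)/100 = 1/2.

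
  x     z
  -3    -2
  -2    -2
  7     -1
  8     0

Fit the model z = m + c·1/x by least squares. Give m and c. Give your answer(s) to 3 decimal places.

m = -0.886, c = 2.576

Entries of MᵀM: Σ1 = 4, Σ1/x = -95/168, Σ1/x·1/x = 11209/28224.
And Σz = -5, Σ1/x·z = 32/21.
Determinant 4·(11209/28224) − (-95/168)² = 3979/3136.
m = ((-5)·(11209/28224) − (-95/168)·(32/21))/(3979/3136) = -3525/3979; c = (4·(32/21) − (-95/168)·(-5))/(3979/3136) = 10248/3979.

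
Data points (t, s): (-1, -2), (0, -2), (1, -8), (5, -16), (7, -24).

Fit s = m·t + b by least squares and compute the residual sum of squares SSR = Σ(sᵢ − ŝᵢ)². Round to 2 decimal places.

The normal system XᵀX·[m, b]ᵀ = Xᵀs is [[76, 12]; [12, 5]]·[m, b]ᵀ = [-254, -52]ᵀ.
det = 76·5 − 12² = 236.
m = ((-254)·5 − 12·(-52))/236 = -323/118; b = (76·(-52) − 12·(-254))/236 = -226/59.
Residuals: -107/118, 108/59, -169/118, 179/118, -119/118; SSR = 563/59.

SSR = 9.54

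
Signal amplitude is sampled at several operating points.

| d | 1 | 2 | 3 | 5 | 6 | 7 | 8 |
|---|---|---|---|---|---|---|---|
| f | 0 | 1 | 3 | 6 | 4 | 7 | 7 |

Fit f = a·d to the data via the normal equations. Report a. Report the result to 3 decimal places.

a = 0.904

Compute the Gram sums: Σd·d = 188.
Moment sums: Σd·f = 170.
a = 170/188 = 0.904255.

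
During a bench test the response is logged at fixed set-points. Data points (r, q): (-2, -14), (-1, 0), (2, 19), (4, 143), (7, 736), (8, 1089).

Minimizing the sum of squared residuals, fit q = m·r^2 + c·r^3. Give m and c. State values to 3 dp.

m = 0.839, c = 2.023

Setting ∂/∂m … = 0 gives: 6786·m + 50598·c = 108068;  50598·m + 384018·c = 819432.
Eliminating c: 384018·(row 1) − 50598·(row 2) gives 45788544·m = 384018·108068 − 50598·819432 = 38436888, so m = 1601537/1907856.
Then c = (819432 − 50598·(1601537/1907856))/384018 = 428893/211984.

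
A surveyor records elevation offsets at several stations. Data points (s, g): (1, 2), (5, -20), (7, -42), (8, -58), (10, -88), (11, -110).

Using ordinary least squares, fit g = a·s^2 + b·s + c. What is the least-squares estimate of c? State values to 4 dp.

c = 3.0000

Sums needed: Σs^2·s^2 = 31764, Σs^2·s = 3312, Σs^2 = 360, Σs·s = 360, Σs = 42, Σ1 = 6.
Right-hand side: Σs^2·g = -28378, Σs·g = -2946, Σg = -316.
XᵀX·[a, b, c]ᵀ = Xᵀg becomes [[31764, 3312, 360]; [3312, 360, 42]; [360, 42, 6]]·[a, b, c]ᵀ = [-28378, -2946, -316]ᵀ.
Row-reducing yields a = -61/66, b = -1/33, c = 3.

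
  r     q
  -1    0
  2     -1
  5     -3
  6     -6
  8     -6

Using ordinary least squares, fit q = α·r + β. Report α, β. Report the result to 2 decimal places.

Entries of XᵀX: Σr·r = 130, Σr = 20, Σ1 = 5.
And Σr·q = -101, Σq = -16.
XᵀX·[α, β]ᵀ = Xᵀq becomes [[130, 20]; [20, 5]]·[α, β]ᵀ = [-101, -16]ᵀ.
Determinant 130·5 − 20² = 250.
α = ((-101)·5 − 20·(-16))/250 = -37/50; β = (130·(-16) − 20·(-101))/250 = -6/25.

α = -0.74, β = -0.24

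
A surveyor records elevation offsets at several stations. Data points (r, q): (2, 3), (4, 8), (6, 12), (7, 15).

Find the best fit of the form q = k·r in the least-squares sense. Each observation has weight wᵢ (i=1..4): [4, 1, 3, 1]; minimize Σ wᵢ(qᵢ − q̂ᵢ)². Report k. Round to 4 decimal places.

With design matrix X, XᵀWX = [[189]] and XᵀWq = [377]ᵀ.
k = 377/189 = 1.99471.

k = 1.9947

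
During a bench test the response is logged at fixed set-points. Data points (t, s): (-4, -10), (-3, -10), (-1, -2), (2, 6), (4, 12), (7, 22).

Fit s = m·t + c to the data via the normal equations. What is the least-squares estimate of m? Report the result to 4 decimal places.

m = 2.9835

From the data, Σt·t = 95, Σt = 5, Σ1 = 6.
Moment sums: Σt·s = 286, Σs = 18.
XᵀX·[m, c]ᵀ = Xᵀs becomes [[95, 5]; [5, 6]]·[m, c]ᵀ = [286, 18]ᵀ.
Eliminating c: 6·(row 1) − 5·(row 2) gives 545·m = 6·286 − 5·18 = 1626, so m = 1626/545.
Then c = (18 − 5·(1626/545))/6 = 56/109.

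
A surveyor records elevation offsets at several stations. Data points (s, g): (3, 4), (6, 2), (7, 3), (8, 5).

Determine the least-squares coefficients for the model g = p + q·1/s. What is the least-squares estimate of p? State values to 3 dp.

Sums needed: Σ1 = 4, Σ1/s = 43/56, Σ1/s·1/s = 4937/28224.
And Σg = 14, Σ1/s·g = 457/168.
So AᵀA·[p, q]ᵀ = Aᵀg: [[4, 43/56]; [43/56, 4937/28224]]·[p, q]ᵀ = [14, 457/168]ᵀ.
Eliminating q: (4937/28224)·(row 1) − (43/56)·(row 2) gives (3107/28224)·p = (4937/28224)·14 − (43/56)·(457/168) = 10165/28224, so p = 10165/3107.
Then q = ((457/168) − (43/56)·(10165/3107))/(4937/28224) = 3696/3107.

p = 3.272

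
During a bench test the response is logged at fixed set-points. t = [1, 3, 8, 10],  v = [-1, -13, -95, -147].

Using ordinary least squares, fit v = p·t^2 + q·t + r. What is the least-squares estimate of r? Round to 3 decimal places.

Setting ∂/∂p … = 0 gives: 14178·p + 1540·q + 174·r = -20898;  1540·p + 174·q + 22·r = -2270;  174·p + 22·q + 4·r = -256.
(Σt^2·t^2 = 14178, Σt^2·t = 1540, Σt^2 = 174, Σt·t = 174, Σt = 22, Σ1 = 4, Σt^2·v = -20898, Σt·v = -2270, Σv = -256.)
Solving the 3×3 system (Gaussian elimination) gives p = -10/7, q = -204/371, r = 433/371.

r = 1.167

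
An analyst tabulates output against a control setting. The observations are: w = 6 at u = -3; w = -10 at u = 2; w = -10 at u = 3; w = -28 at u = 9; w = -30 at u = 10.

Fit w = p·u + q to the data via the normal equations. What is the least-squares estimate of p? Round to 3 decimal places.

p = -2.767

MᵀM·[p, q]ᵀ = Mᵀw reads: 203·p + 21·q = -620;  21·p + 5·q = -72.
(Σu·u = 203, Σu = 21, Σ1 = 5, Σu·w = -620, Σw = -72.)
det = 203·5 − 21² = 574.
p = ((-620)·5 − 21·(-72))/574 = -794/287; q = (203·(-72) − 21·(-620))/574 = -114/41.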